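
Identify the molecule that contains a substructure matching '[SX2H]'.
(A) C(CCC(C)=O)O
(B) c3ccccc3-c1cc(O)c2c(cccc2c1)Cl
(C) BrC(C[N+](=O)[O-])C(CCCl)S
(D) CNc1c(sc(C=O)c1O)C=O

C

[SX2H] describes an aliphatic sulfur with two connections, one being H (a thiol).
(A) has a hydroxyl group (-OH) but it is an -OH, not an -SH.
(B) has a hydroxyl group (-OH) but it is an -OH, not an -SH.
(C) contains a thiol (-SH), which satisfies every atom and bond constraint.
(D) has a hydroxyl group (-OH) but it is an -OH, not an -SH.
So the answer is (C).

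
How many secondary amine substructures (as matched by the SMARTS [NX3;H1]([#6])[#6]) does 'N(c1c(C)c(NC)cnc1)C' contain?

[NX3;H1]([#6])[#6] is the SMARTS for a secondary amine: a trivalent nitrogen with one H, bonded to two carbons.
The molecule carries 2 separate instances of an N-methylamino group (-NHCH3) meeting every constraint; each maps to a distinct set of atoms, giving 2 matches.

2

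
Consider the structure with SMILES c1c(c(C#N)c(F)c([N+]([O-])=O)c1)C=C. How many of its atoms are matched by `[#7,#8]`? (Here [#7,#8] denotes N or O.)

4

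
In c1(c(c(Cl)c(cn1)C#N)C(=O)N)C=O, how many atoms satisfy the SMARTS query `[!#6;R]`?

1

The query [!#6;R] means: non-carbon atom that is part of a ring.
Check the 14 heavy atoms by environment: 1× n (aromatic, in 6-ring) → match; 5× c (aromatic, in 6-ring) → no; 3× C (acyclic) → no; 2× N (acyclic) → no; 2× O (acyclic) → no; 1× Cl (acyclic) → no.
That gives 1 matching atom.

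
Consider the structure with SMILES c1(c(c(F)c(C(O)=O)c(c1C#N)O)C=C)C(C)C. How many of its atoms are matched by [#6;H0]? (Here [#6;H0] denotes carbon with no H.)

Check the 18 heavy atoms by environment: 6× c (aromatic, H0) → match; 2× C (H0) → match; 1× O (H0) → no; 2× O (H1) → no; 2× C (H1) → no; 2× C (H3) → no; 1× F (H0) → no; 1× C (H2) → no; 1× N (H0) → no.
Summing the matching environments: 6 + 2 = 8 matching atoms.

8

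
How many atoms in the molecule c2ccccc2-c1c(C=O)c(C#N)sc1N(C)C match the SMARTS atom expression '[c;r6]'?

6

Check the 18 heavy atoms by environment: 1× s (aromatic, in 5-ring) → no; 4× c (aromatic, in 5-ring) → no; 4× C (acyclic) → no; 1× O (acyclic) → no; 2× N (acyclic) → no; 6× c (aromatic, in 6-ring) → match.
That gives 6 matching atoms.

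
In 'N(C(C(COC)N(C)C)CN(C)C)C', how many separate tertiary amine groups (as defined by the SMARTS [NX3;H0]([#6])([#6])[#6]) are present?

[NX3;H0]([#6])([#6])[#6] is the SMARTS for a tertiary amine: a trivalent nitrogen with no H, bonded to three carbons.
The molecule carries 2 separate instances of a dimethylamino group (-N(CH3)2) meeting every constraint; each maps to a distinct set of atoms, giving 2 matches.

2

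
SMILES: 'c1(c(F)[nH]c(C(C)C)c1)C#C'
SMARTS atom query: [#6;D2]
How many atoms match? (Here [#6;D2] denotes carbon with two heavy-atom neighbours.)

2

The query [#6;D2] means: any carbon bonded to exactly two heavy atoms.
Check the 11 heavy atoms by environment: 1× n (aromatic, D2) → no; 3× c (aromatic, D3) → no; 1× c (aromatic, D2) → match; 1× C (D2) → match; 3× C (D1) → no; 1× C (D3) → no; 1× F (D1) → no.
Summing the matching environments: 1 + 1 = 2 matching atoms.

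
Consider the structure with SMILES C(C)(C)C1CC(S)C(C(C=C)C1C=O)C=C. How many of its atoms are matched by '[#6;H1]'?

The query [#6;H1] means: any carbon bearing exactly one hydrogen.
Check the 16 heavy atoms by environment: 9× C (H1) → match; 3× C (H2) → no; 1× O (H0) → no; 1× S (H1) → no; 2× C (H3) → no.
That gives 9 matching atoms.

9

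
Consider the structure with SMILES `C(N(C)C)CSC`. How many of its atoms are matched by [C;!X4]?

The query [C;!X4] means: aliphatic carbon that does not have four total connections.
Check the 7 heavy atoms by environment: 5× C (X4) → no; 1× S (X2) → no; 1× N (X3) → no.
No environment satisfies the query, so 0 matching atoms.

0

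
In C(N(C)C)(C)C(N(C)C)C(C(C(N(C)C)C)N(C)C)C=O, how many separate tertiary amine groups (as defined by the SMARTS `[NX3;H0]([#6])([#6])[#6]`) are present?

4

[NX3;H0]([#6])([#6])[#6] is the SMARTS for a tertiary amine: a trivalent nitrogen with no H, bonded to three carbons.
The molecule carries 4 separate instances of a dimethylamino group (-N(CH3)2) meeting every constraint; each maps to a distinct set of atoms, giving 4 matches.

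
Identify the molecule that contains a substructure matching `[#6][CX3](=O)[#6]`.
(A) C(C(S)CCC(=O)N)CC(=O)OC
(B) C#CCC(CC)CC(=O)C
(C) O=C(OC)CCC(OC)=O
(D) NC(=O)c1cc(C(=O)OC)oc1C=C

B

[#6][CX3](=O)[#6] describes a carbonyl carbon (no H) flanked by two carbons (a ketone).
(A) has a methyl-ester group (-C(=O)OCH3) but one neighbour of the carbonyl carbon is O, not C.
(B) contains an acetyl/ketone group (-C(=O)CH3), which satisfies every atom and bond constraint.
(C) has a methyl-ester group (-C(=O)OCH3) but one neighbour of the carbonyl carbon is O, not C.
(D) has a primary amide (-C(=O)NH2) but one neighbour of the carbonyl carbon is N, not C.
So the answer is (B).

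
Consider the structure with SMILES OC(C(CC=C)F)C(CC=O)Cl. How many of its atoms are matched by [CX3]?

3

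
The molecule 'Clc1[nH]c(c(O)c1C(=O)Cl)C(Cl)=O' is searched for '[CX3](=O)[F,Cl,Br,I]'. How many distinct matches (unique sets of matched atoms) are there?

[CX3](=O)[F,Cl,Br,I] is the SMARTS for an acyl halide: a carbonyl carbon bonded to a halogen.
The molecule carries 2 separate instances of an acyl chloride (-C(=O)Cl) meeting every constraint; each maps to a distinct set of atoms, giving 2 matches.

2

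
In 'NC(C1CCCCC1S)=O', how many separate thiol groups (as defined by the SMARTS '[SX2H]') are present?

1

[SX2H] is the SMARTS for a thiol: an aliphatic sulfur with two connections, one being H.
Exactly one fragment in the molecule meets all constraints, giving 1 match.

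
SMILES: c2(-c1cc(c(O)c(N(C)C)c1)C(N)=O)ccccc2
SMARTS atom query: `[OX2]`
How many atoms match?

1

Check the 19 heavy atoms by environment: 12× c (aromatic, X3) → no; 1× O (X2) → match; 1× C (X3) → no; 1× O (X1) → no; 2× N (X3) → no; 2× C (X4) → no.
That gives 1 matching atom.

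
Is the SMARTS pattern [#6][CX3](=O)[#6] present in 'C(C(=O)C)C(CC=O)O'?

The pattern [#6][CX3](=O)[#6] describes a carbonyl carbon (no H) flanked by two carbons — a ketone.
The molecule carries an acetyl/ketone group (-C(=O)CH3), whose atoms satisfy every constraint of the query, so the pattern matches.

Yes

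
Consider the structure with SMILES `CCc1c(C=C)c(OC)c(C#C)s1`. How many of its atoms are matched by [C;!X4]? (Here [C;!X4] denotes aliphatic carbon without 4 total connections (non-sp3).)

4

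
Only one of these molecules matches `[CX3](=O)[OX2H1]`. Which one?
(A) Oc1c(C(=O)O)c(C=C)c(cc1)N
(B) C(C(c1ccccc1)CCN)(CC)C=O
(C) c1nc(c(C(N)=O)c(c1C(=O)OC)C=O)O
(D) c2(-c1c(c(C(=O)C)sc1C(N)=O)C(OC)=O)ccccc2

A

[CX3](=O)[OX2H1] describes an sp2 carbon double-bonded to O and single-bonded to an -OH oxygen (a carboxylic acid).
(A) contains a carboxylic acid group (-C(=O)OH), which satisfies every atom and bond constraint.
(B) has an aldehyde (-CHO) but there is no singly-bonded oxygen on the carbonyl carbon.
(C) has a primary amide (-C(=O)NH2) but the carbonyl is bonded to N, not to an -OH oxygen.
(D) has a primary amide (-C(=O)NH2) but the carbonyl is bonded to N, not to an -OH oxygen.
So the answer is (A).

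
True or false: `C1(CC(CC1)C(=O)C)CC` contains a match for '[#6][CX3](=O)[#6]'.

True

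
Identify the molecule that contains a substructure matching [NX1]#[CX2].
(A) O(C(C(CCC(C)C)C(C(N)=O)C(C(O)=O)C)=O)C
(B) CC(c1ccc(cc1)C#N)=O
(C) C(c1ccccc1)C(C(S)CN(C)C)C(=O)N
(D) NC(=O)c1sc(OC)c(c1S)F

[NX1]#[CX2] describes a nitrogen triple-bonded to a two-connected carbon (a nitrile).
(A) has a primary amide (-C(=O)NH2) but the nitrogen is NX3, not NX1.
(B) contains a nitrile (-C#N), which satisfies every atom and bond constraint.
(C) has a primary amide (-C(=O)NH2) but the nitrogen is NX3, not NX1.
(D) has a primary amide (-C(=O)NH2) but the nitrogen is NX3, not NX1.
So the answer is (B).

B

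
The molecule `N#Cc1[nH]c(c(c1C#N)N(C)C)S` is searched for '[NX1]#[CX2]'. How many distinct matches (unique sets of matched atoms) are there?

2

[NX1]#[CX2] is the SMARTS for a nitrile: a nitrogen triple-bonded to a two-connected carbon.
The molecule carries 2 separate instances of a nitrile (-C#N) meeting every constraint; each maps to a distinct set of atoms, giving 2 matches.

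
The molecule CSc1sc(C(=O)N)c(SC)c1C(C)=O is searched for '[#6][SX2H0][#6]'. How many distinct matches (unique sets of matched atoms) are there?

[#6][SX2H0][#6] is the SMARTS for a thioether: an aliphatic sulfur bridging two carbons with no H on the sulfur.
The molecule carries 2 separate instances of a methylthio ether (-SCH3) meeting every constraint; each maps to a distinct set of atoms, giving 2 matches.

2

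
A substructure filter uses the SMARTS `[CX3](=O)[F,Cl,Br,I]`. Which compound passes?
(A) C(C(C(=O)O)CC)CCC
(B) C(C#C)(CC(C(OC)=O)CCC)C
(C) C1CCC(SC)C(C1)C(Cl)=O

C

[CX3](=O)[F,Cl,Br,I] describes a carbonyl carbon bonded to a halogen (an acyl halide).
(A) has a carboxylic acid group (-C(=O)OH) but the carbonyl is bonded to -OH, not to a halogen.
(B) has a methyl-ester group (-C(=O)OCH3) but the carbonyl is bonded to -O-C, not to a halogen.
(C) contains an acyl chloride (-C(=O)Cl), which satisfies every atom and bond constraint.
So the answer is (C).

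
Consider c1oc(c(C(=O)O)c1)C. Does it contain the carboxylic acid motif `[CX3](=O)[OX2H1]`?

Yes

The pattern [CX3](=O)[OX2H1] describes an sp2 carbon double-bonded to O and single-bonded to an -OH oxygen — a carboxylic acid.
The molecule carries a carboxylic acid group (-C(=O)OH), whose atoms satisfy every constraint of the query, so the pattern matches.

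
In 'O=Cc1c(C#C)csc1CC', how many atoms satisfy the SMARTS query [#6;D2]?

4

The query [#6;D2] means: any carbon bonded to exactly two heavy atoms.
Check the 11 heavy atoms by environment: 1× s (aromatic, D2) → no; 3× c (aromatic, D3) → no; 1× c (aromatic, D2) → match; 3× C (D2) → match; 2× C (D1) → no; 1× O (D1) → no.
Summing the matching environments: 1 + 3 = 4 matching atoms.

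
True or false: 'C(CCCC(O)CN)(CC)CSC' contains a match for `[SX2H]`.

The pattern [SX2H] describes an aliphatic sulfur with two connections, one being H — a thiol.
The closest candidate here is a methylthio ether (-SCH3), but the sulfur has H0 (bonded to two carbons), not H1. No other fragment satisfies the full query, so there is no match.

False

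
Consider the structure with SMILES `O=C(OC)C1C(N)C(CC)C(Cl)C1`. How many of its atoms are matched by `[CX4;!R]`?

3

The query [CX4;!R] means: aliphatic carbon with four total connections, not in a ring.
Check the 13 heavy atoms by environment: 5× C (X4, in 5-ring) → no; 3× C (X4, acyclic) → match; 1× C (X3, acyclic) → no; 1× O (X1, acyclic) → no; 1× O (X2, acyclic) → no; 1× Cl (X1, acyclic) → no; 1× N (X3, acyclic) → no.
That gives 3 matching atoms.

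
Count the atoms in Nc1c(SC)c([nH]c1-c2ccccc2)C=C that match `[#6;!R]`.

3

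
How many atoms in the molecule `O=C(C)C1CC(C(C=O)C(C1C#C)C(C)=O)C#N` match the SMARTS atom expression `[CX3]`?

3

The query [CX3] means: C with X3: aliphatic carbon with exactly 3 total connections.
Check the 18 heavy atoms by environment: 8× C (X4) → no; 3× C (X2) → no; 3× C (X3) → match; 3× O (X1) → no; 1× N (X1) → no.
That gives 3 matching atoms.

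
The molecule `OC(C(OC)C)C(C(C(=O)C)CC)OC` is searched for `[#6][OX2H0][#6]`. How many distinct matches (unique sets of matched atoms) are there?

2

[#6][OX2H0][#6] is the SMARTS for an ether: an aliphatic oxygen bridging two carbons with no H on the oxygen.
The molecule carries 2 separate instances of a methoxy ether (-OCH3) meeting every constraint; each maps to a distinct set of atoms, giving 2 matches.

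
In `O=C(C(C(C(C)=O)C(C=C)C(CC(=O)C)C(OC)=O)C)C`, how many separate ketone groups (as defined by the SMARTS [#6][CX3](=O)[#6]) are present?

3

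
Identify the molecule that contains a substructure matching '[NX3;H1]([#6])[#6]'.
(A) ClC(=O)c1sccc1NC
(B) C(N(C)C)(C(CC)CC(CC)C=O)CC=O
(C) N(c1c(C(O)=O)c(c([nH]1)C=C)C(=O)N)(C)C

A

[NX3;H1]([#6])[#6] describes a trivalent nitrogen with one H, bonded to two carbons (a secondary amine).
(A) contains an N-methylamino group (-NHCH3), which satisfies every atom and bond constraint.
(B) has a dimethylamino group (-N(CH3)2) but the nitrogen has H0, not H1.
(C) has a dimethylamino group (-N(CH3)2) but the nitrogen has H0, not H1.
So the answer is (A).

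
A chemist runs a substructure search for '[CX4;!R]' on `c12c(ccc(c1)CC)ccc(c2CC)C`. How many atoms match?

The query [CX4;!R] means: aliphatic carbon with four total connections, not in a ring.
Check the 15 heavy atoms by environment: 10× c (aromatic, X3, in 6-ring) → no; 5× C (X4, acyclic) → match.
That gives 5 matching atoms.

5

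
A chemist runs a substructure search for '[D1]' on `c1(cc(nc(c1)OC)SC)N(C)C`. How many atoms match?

4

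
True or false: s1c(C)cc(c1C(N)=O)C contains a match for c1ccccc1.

False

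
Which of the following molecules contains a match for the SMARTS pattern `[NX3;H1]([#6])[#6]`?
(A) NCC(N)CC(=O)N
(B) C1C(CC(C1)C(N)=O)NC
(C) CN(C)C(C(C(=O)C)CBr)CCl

[NX3;H1]([#6])[#6] describes a trivalent nitrogen with one H, bonded to two carbons (a secondary amine).
(A) has a primary amide (-C(=O)NH2) but the -C(=O)NH2 nitrogen has H2, not H1.
(B) contains an N-methylamino group (-NHCH3), which satisfies every atom and bond constraint.
(C) has a dimethylamino group (-N(CH3)2) but the nitrogen has H0, not H1.
So the answer is (B).

B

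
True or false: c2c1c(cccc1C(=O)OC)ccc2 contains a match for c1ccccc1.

The pattern c1ccccc1 describes six aromatic carbons in a ring — a benzene ring.
The required atom environment is present in the molecule, so the pattern matches.

True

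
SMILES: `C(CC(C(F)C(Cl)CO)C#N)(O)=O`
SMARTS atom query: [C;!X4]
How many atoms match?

2

The query [C;!X4] means: aliphatic carbon that does not have four total connections.
Check the 13 heavy atoms by environment: 5× C (X4) → no; 1× C (X3) → match; 1× O (X1) → no; 2× O (X2) → no; 1× C (X2) → match; 1× N (X1) → no; 1× Cl (X1) → no; 1× F (X1) → no.
Summing the matching environments: 1 + 1 = 2 matching atoms.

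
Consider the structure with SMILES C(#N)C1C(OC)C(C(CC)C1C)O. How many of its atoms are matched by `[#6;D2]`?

2

Check the 13 heavy atoms by environment: 5× C (D3) → no; 3× C (D1) → no; 2× C (D2) → match; 1× N (D1) → no; 1× O (D1) → no; 1× O (D2) → no.
That gives 2 matching atoms.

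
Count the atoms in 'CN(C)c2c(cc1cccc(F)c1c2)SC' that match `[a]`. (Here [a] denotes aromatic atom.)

The query [a] means: a matches any aromatic atom.
Check the 16 heavy atoms by environment: 10× c (aromatic) → match; 1× F → no; 1× N → no; 3× C → no; 1× S → no.
That gives 10 matching atoms.

10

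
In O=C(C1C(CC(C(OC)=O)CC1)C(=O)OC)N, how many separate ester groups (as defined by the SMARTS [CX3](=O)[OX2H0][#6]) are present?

2

[CX3](=O)[OX2H0][#6] is the SMARTS for an ester: a carbonyl carbon bonded to an oxygen that is itself bonded to carbon (no H on that O).
The molecule carries 2 separate instances of a methyl-ester group (-C(=O)OCH3) meeting every constraint; each maps to a distinct set of atoms, giving 2 matches.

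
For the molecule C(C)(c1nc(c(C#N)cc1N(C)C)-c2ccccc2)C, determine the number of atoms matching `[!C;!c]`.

The query [!C;!c] means: neither aliphatic nor aromatic carbon — same as [!#6].
Check the 20 heavy atoms by environment: 1× n (aromatic) → match; 11× c (aromatic) → no; 6× C → no; 2× N → match.
Summing the matching environments: 1 + 2 = 3 matching atoms.

3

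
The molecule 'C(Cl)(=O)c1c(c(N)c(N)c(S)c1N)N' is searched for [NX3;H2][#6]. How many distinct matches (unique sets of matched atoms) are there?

[NX3;H2][#6] is the SMARTS for a primary amine: a trivalent nitrogen with two H attached to carbon.
The molecule carries 4 separate instances of a primary amino group (-NH2) meeting every constraint; each maps to a distinct set of atoms, giving 4 matches.

4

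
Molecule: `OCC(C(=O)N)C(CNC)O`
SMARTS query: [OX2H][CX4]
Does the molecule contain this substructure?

Yes

The pattern [OX2H][CX4] describes a hydroxyl oxygen bound to an sp3 (X4) carbon — an aliphatic alcohol.
The molecule carries a hydroxyl group (-OH), whose atoms satisfy every constraint of the query, so the pattern matches.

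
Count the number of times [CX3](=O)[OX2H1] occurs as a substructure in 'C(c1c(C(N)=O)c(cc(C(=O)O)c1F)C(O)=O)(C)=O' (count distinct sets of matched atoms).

2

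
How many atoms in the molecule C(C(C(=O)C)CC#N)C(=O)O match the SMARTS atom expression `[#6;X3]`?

The query [#6;X3] means: any carbon (aromatic or not) with three total connections.
Check the 11 heavy atoms by environment: 4× C (X4) → no; 1× C (X2) → no; 1× N (X1) → no; 2× C (X3) → match; 2× O (X1) → no; 1× O (X2) → no.
That gives 2 matching atoms.

2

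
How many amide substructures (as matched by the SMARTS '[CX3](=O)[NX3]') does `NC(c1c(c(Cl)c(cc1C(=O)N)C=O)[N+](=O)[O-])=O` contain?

2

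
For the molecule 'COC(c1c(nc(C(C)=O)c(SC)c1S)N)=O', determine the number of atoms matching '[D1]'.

7

The query [D1] means: atom with exactly one heavy-atom neighbour (degree 1).
Check the 17 heavy atoms by environment: 1× n (aromatic, D2) → no; 5× c (aromatic, D3) → no; 2× C (D3) → no; 2× O (D1) → match; 3× C (D1) → match; 1× N (D1) → match; 1× S (D1) → match; 1× S (D2) → no; 1× O (D2) → no.
Summing the matching environments: 2 + 3 + 1 + 1 = 7 matching atoms.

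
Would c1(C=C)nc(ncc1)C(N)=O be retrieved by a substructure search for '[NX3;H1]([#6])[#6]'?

No

The pattern [NX3;H1]([#6])[#6] describes a trivalent nitrogen with one H, bonded to two carbons — a secondary amine.
The closest candidate here is a primary amide (-C(=O)NH2), but the -C(=O)NH2 nitrogen has H2, not H1. No other fragment satisfies the full query, so there is no match.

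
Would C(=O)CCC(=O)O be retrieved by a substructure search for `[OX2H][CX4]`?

No

The pattern [OX2H][CX4] describes a hydroxyl oxygen bound to an sp3 (X4) carbon — an aliphatic alcohol.
The closest candidate here is a carboxylic acid group (-C(=O)OH), but the -OH is on a CX3 carbonyl carbon, not a CX4 carbon. No other fragment satisfies the full query, so there is no match.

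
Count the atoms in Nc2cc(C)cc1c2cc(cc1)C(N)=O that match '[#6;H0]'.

Check the 15 heavy atoms by environment: 5× c (aromatic, H0) → match; 5× c (aromatic, H1) → no; 1× C (H3) → no; 1× C (H0) → match; 1× O (H0) → no; 2× N (H2) → no.
Summing the matching environments: 5 + 1 = 6 matching atoms.

6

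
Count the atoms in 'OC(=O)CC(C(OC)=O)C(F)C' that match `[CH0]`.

The query [CH0] means: aliphatic carbon with no attached hydrogen.
Check the 12 heavy atoms by environment: 1× C (H2) → no; 2× C (H1) → no; 2× C (H3) → no; 2× C (H0) → match; 3× O (H0) → no; 1× O (H1) → no; 1× F (H0) → no.
That gives 2 matching atoms.

2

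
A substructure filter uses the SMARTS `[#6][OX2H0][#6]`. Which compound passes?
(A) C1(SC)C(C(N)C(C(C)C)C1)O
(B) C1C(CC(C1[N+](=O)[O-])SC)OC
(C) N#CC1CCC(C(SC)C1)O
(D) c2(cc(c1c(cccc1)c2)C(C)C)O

[#6][OX2H0][#6] describes an aliphatic oxygen bridging two carbons with no H on the oxygen (an ether).
(A) has a hydroxyl group (-OH) but the oxygen has H1, not H0 bridging two carbons.
(B) contains a methoxy ether (-OCH3), which satisfies every atom and bond constraint.
(C) has a hydroxyl group (-OH) but the oxygen has H1, not H0 bridging two carbons.
(D) has a hydroxyl group (-OH) but the oxygen has H1, not H0 bridging two carbons.
So the answer is (B).

B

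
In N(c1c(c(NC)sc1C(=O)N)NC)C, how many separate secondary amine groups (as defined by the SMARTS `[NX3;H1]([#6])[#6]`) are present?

[NX3;H1]([#6])[#6] is the SMARTS for a secondary amine: a trivalent nitrogen with one H, bonded to two carbons.
The molecule carries 3 separate instances of an N-methylamino group (-NHCH3) meeting every constraint; each maps to a distinct set of atoms, giving 3 matches.

3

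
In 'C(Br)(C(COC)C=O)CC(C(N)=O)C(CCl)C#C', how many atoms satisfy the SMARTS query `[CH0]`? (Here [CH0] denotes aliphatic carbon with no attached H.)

2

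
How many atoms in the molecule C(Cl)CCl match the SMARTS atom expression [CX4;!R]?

2

Check the 4 heavy atoms by environment: 2× C (X4, acyclic) → match; 2× Cl (X1, acyclic) → no.
That gives 2 matching atoms.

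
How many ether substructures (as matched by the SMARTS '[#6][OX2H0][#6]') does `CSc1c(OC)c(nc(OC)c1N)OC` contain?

3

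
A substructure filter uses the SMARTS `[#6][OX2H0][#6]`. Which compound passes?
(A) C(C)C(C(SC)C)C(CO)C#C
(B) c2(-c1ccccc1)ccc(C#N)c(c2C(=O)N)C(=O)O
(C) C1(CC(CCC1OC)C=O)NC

[#6][OX2H0][#6] describes an aliphatic oxygen bridging two carbons with no H on the oxygen (an ether).
(A) has a hydroxyl group (-OH) but the oxygen has H1, not H0 bridging two carbons.
(B) has a carboxylic acid group (-C(=O)OH) but the -OH oxygen has H1; the =O is OX1, not OX2.
(C) contains a methoxy ether (-OCH3), which satisfies every atom and bond constraint.
So the answer is (C).

C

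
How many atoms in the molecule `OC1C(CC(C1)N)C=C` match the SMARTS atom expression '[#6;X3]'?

2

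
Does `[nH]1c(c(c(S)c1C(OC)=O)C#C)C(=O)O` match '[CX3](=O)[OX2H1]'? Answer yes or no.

The pattern [CX3](=O)[OX2H1] describes an sp2 carbon double-bonded to O and single-bonded to an -OH oxygen — a carboxylic acid.
The molecule carries a carboxylic acid group (-C(=O)OH), whose atoms satisfy every constraint of the query, so the pattern matches.

Yes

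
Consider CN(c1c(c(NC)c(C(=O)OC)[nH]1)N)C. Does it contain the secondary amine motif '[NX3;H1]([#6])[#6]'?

Yes

The pattern [NX3;H1]([#6])[#6] describes a trivalent nitrogen with one H, bonded to two carbons — a secondary amine.
The molecule carries an N-methylamino group (-NHCH3), whose atoms satisfy every constraint of the query, so the pattern matches.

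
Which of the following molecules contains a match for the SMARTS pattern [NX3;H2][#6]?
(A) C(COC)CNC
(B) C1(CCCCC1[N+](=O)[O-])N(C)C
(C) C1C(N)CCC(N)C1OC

C

[NX3;H2][#6] describes a trivalent nitrogen with two H attached to carbon (a primary amine).
(A) has an N-methylamino group (-NHCH3) but the nitrogen bears two carbons and only one H (H1), not H2.
(B) has a dimethylamino group (-N(CH3)2) but the nitrogen has H0, not H2.
(C) contains a primary amino group (-NH2), which satisfies every atom and bond constraint.
So the answer is (C).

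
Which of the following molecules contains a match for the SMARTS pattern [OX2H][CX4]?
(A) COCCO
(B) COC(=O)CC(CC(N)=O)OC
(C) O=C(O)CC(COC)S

[OX2H][CX4] describes a hydroxyl oxygen bound to an sp3 (X4) carbon (an aliphatic alcohol).
(A) contains a hydroxyl group (-OH), which satisfies every atom and bond constraint.
(B) has a methoxy ether (-OCH3) but the oxygen has H0 (ether), not H1.
(C) has a methoxy ether (-OCH3) but the oxygen has H0 (ether), not H1.
So the answer is (A).

A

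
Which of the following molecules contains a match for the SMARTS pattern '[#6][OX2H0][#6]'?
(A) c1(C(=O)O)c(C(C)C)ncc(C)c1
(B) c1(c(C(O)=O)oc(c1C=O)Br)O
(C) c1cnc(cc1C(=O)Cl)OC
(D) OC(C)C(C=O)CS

C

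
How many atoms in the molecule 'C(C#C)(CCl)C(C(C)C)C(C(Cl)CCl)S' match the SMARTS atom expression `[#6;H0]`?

1

The query [#6;H0] means: any carbon with no attached hydrogen.
Check the 15 heavy atoms by environment: 2× C (H2) → no; 6× C (H1) → no; 3× Cl (H0) → no; 1× S (H1) → no; 2× C (H3) → no; 1× C (H0) → match.
That gives 1 matching atom.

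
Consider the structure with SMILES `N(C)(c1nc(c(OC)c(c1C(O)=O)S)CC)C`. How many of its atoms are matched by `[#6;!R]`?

6

The query [#6;!R] means: carbon not in any ring.
Check the 17 heavy atoms by environment: 1× n (aromatic, in 6-ring) → no; 5× c (aromatic, in 6-ring) → no; 6× C (acyclic) → match; 3× O (acyclic) → no; 1× S (acyclic) → no; 1× N (acyclic) → no.
That gives 6 matching atoms.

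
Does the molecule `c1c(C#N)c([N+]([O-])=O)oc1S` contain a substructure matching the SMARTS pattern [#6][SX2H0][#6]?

No

The pattern [#6][SX2H0][#6] describes an aliphatic sulfur bridging two carbons with no H on the sulfur — a thioether.
The closest candidate here is a thiol (-SH), but the sulfur has H1, not H0 bridging two carbons. No other fragment satisfies the full query, so there is no match.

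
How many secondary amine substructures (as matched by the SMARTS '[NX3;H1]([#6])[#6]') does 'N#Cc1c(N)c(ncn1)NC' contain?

1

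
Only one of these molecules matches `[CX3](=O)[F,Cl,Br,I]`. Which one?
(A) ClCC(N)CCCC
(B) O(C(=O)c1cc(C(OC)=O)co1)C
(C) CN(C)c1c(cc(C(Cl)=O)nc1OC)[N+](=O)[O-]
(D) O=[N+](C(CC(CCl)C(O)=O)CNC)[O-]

C

[CX3](=O)[F,Cl,Br,I] describes a carbonyl carbon bonded to a halogen (an acyl halide).
(A) has a chloro substituent but the Cl is not on a carbonyl carbon.
(B) has a methyl-ester group (-C(=O)OCH3) but the carbonyl is bonded to -O-C, not to a halogen.
(C) contains an acyl chloride (-C(=O)Cl), which satisfies every atom and bond constraint.
(D) has a chloro substituent but the Cl is not on a carbonyl carbon.
So the answer is (C).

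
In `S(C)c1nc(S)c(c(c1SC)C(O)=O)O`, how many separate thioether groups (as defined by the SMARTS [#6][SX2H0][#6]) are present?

[#6][SX2H0][#6] is the SMARTS for a thioether: an aliphatic sulfur bridging two carbons with no H on the sulfur.
The molecule carries 2 separate instances of a methylthio ether (-SCH3) meeting every constraint; each maps to a distinct set of atoms, giving 2 matches.

2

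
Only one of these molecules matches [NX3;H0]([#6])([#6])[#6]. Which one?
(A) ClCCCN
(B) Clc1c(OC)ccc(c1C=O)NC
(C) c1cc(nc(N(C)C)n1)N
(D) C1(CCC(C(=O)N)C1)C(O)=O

[NX3;H0]([#6])([#6])[#6] describes a trivalent nitrogen with no H, bonded to three carbons (a tertiary amine).
(A) has a primary amino group (-NH2) but the nitrogen has H2, not H0 with three carbons.
(B) has an N-methylamino group (-NHCH3) but the nitrogen still has one H (H1), not H0.
(C) contains a dimethylamino group (-N(CH3)2), which satisfies every atom and bond constraint.
(D) has a primary amide (-C(=O)NH2) but the amide nitrogen has H2 and only one carbon neighbour.
So the answer is (C).

C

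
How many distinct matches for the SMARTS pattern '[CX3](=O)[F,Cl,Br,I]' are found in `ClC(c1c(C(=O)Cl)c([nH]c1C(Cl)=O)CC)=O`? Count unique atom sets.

[CX3](=O)[F,Cl,Br,I] is the SMARTS for an acyl halide: a carbonyl carbon bonded to a halogen.
The molecule carries 3 separate instances of an acyl chloride (-C(=O)Cl) meeting every constraint; each maps to a distinct set of atoms, giving 3 matches.

3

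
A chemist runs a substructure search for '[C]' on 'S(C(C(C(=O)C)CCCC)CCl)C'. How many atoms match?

10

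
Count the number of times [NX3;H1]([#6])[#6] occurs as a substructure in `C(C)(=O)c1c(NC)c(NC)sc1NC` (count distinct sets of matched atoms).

[NX3;H1]([#6])[#6] is the SMARTS for a secondary amine: a trivalent nitrogen with one H, bonded to two carbons.
The molecule carries 3 separate instances of an N-methylamino group (-NHCH3) meeting every constraint; each maps to a distinct set of atoms, giving 3 matches.

3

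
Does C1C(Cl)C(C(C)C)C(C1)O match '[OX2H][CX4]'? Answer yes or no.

Yes

The pattern [OX2H][CX4] describes a hydroxyl oxygen bound to an sp3 (X4) carbon — an aliphatic alcohol.
The molecule carries a hydroxyl group (-OH), whose atoms satisfy every constraint of the query, so the pattern matches.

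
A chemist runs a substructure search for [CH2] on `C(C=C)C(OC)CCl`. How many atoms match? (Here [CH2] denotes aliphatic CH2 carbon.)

The query [CH2] means: aliphatic carbon with exactly two hydrogens.
Check the 8 heavy atoms by environment: 3× C (H2) → match; 2× C (H1) → no; 1× O (H0) → no; 1× C (H3) → no; 1× Cl (H0) → no.
That gives 3 matching atoms.

3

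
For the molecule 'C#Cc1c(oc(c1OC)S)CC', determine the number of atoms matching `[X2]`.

5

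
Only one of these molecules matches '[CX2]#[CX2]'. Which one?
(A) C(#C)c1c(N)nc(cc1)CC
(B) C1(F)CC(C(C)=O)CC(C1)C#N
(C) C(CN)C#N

[CX2]#[CX2] describes a carbon-carbon triple bond (an alkyne).
(A) contains an ethynyl group (-C#CH), which satisfies every atom and bond constraint.
(B) has a nitrile (-C#N) but the triple bond is C#N, not C#C.
(C) has a nitrile (-C#N) but the triple bond is C#N, not C#C.
So the answer is (A).

A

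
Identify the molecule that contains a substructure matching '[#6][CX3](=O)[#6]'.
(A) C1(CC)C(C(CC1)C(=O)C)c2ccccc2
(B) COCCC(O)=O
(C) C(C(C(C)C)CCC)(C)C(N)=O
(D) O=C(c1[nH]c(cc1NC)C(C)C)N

[#6][CX3](=O)[#6] describes a carbonyl carbon (no H) flanked by two carbons (a ketone).
(A) contains an acetyl/ketone group (-C(=O)CH3), which satisfies every atom and bond constraint.
(B) has a carboxylic acid group (-C(=O)OH) but one neighbour of the carbonyl carbon is O, not C.
(C) has a primary amide (-C(=O)NH2) but one neighbour of the carbonyl carbon is N, not C.
(D) has a primary amide (-C(=O)NH2) but one neighbour of the carbonyl carbon is N, not C.
So the answer is (A).

A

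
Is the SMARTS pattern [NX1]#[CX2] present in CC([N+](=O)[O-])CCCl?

No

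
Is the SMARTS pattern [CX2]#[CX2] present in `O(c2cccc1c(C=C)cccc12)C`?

No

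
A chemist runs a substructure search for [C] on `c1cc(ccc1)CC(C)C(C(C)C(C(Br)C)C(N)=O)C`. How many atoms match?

Check the 20 heavy atoms by environment: 11× C → match; 6× c (aromatic) → no; 1× Br → no; 1× O → no; 1× N → no.
That gives 11 matching atoms.

11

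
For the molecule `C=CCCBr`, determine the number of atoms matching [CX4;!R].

2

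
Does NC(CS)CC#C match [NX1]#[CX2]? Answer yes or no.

The pattern [NX1]#[CX2] describes a nitrogen triple-bonded to a two-connected carbon — a nitrile.
The closest candidate here is a primary amino group (-NH2), but the nitrogen is NX3 (three connections), not NX1 triple-bonded. No other fragment satisfies the full query, so there is no match.

No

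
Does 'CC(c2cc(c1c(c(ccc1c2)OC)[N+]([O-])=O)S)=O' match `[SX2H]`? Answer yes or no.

Yes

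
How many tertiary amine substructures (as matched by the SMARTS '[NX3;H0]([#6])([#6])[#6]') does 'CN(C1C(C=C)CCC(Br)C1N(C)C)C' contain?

[NX3;H0]([#6])([#6])[#6] is the SMARTS for a tertiary amine: a trivalent nitrogen with no H, bonded to three carbons.
The molecule carries 2 separate instances of a dimethylamino group (-N(CH3)2) meeting every constraint; each maps to a distinct set of atoms, giving 2 matches.

2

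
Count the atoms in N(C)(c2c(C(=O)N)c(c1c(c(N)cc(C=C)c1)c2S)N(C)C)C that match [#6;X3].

The query [#6;X3] means: any carbon (aromatic or not) with three total connections.
Check the 23 heavy atoms by environment: 10× c (aromatic, X3) → match; 4× N (X3) → no; 4× C (X4) → no; 1× S (X2) → no; 3× C (X3) → match; 1× O (X1) → no.
Summing the matching environments: 10 + 3 = 13 matching atoms.

13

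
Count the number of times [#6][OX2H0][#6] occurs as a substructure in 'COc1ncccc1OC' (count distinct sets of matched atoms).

[#6][OX2H0][#6] is the SMARTS for an ether: an aliphatic oxygen bridging two carbons with no H on the oxygen.
The molecule carries 2 separate instances of a methoxy ether (-OCH3) meeting every constraint; each maps to a distinct set of atoms, giving 2 matches.

2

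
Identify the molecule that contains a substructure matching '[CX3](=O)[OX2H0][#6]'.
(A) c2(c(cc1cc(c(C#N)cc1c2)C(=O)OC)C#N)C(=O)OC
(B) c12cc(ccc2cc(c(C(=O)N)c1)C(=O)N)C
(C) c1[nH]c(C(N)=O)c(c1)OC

[CX3](=O)[OX2H0][#6] describes a carbonyl carbon bonded to an oxygen that is itself bonded to carbon (no H on that O) (an ester).
(A) contains a methyl-ester group (-C(=O)OCH3), which satisfies every atom and bond constraint.
(B) has a primary amide (-C(=O)NH2) but the carbonyl is bonded to N, not to an O-C linkage.
(C) has a primary amide (-C(=O)NH2) but the carbonyl is bonded to N, not to an O-C linkage.
So the answer is (A).

A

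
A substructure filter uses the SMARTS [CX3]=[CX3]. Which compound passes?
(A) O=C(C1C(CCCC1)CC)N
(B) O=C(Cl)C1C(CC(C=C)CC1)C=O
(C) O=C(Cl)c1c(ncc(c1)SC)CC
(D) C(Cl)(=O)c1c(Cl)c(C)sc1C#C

B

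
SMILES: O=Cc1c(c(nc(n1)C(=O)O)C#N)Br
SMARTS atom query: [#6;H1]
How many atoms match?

Check the 14 heavy atoms by environment: 2× n (aromatic, H0) → no; 4× c (aromatic, H0) → no; 1× Br (H0) → no; 1× C (H1) → match; 2× O (H0) → no; 2× C (H0) → no; 1× N (H0) → no; 1× O (H1) → no.
That gives 1 matching atom.

1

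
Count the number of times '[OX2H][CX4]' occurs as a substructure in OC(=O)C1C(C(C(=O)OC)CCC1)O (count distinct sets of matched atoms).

1

[OX2H][CX4] is the SMARTS for an aliphatic alcohol: a hydroxyl oxygen bound to an sp3 (X4) carbon.
Exactly one fragment in the molecule meets all constraints, giving 1 match.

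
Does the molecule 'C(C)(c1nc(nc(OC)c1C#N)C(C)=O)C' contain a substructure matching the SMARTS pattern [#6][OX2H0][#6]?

The pattern [#6][OX2H0][#6] describes an aliphatic oxygen bridging two carbons with no H on the oxygen — an ether.
The molecule carries a methoxy ether (-OCH3), whose atoms satisfy every constraint of the query, so the pattern matches.

Yes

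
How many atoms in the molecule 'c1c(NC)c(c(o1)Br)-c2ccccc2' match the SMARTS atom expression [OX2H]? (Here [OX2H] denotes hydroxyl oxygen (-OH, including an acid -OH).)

The query [OX2H] means: aliphatic oxygen with two connections, one of which is H — an -OH oxygen.
Check the 14 heavy atoms by environment: 1× o (aromatic, H0, X2) → no; 4× c (aromatic, H0, X3) → no; 6× c (aromatic, H1, X3) → no; 1× Br (H0, X1) → no; 1× N (H1, X3) → no; 1× C (H3, X4) → no.
No environment satisfies the query, so 0 matching atoms.

0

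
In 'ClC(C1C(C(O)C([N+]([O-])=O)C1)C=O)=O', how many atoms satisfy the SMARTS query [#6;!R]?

2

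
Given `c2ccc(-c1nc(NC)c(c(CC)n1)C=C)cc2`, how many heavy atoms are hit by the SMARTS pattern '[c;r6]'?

10

The query [c;r6] means: aromatic carbon that belongs to a six-membered ring.
Check the 18 heavy atoms by environment: 2× n (aromatic, in 6-ring) → no; 10× c (aromatic, in 6-ring) → match; 5× C (acyclic) → no; 1× N (acyclic) → no.
That gives 10 matching atoms.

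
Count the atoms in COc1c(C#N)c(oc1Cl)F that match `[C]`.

2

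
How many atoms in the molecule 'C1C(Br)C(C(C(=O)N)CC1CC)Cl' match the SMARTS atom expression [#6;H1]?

4

The query [#6;H1] means: any carbon bearing exactly one hydrogen.
Check the 13 heavy atoms by environment: 4× C (H1) → match; 3× C (H2) → no; 1× Cl (H0) → no; 1× C (H3) → no; 1× C (H0) → no; 1× O (H0) → no; 1× N (H2) → no; 1× Br (H0) → no.
That gives 4 matching atoms.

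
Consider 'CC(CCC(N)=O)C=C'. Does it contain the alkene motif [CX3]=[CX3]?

Yes

The pattern [CX3]=[CX3] describes a non-aromatic C=C double bond between two sp2 carbons — an alkene.
The molecule carries a vinyl group (-CH=CH2), whose atoms satisfy every constraint of the query, so the pattern matches.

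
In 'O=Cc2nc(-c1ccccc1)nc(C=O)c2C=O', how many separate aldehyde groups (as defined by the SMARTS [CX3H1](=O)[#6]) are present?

[CX3H1](=O)[#6] is the SMARTS for an aldehyde: an sp2 carbon with one H, double-bonded to O and single-bonded to carbon.
The molecule carries 3 separate instances of an aldehyde (-CHO) meeting every constraint; each maps to a distinct set of atoms, giving 3 matches.

3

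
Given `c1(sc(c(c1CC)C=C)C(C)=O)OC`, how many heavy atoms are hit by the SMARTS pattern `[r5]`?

5

The query [r5] means: r5 matches atoms in a five-membered ring.
Check the 14 heavy atoms by environment: 1× s (aromatic, in 5-ring) → match; 4× c (aromatic, in 5-ring) → match; 7× C (acyclic) → no; 2× O (acyclic) → no.
Summing the matching environments: 1 + 4 = 5 matching atoms.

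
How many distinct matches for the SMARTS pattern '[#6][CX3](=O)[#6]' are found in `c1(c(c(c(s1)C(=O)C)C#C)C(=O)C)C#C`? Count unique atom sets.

[#6][CX3](=O)[#6] is the SMARTS for a ketone: a carbonyl carbon (no H) flanked by two carbons.
The molecule carries 2 separate instances of an acetyl/ketone group (-C(=O)CH3) meeting every constraint; each maps to a distinct set of atoms, giving 2 matches.

2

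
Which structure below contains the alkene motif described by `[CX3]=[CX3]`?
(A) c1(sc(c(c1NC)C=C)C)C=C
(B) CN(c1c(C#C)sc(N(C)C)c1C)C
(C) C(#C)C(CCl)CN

A

[CX3]=[CX3] describes a non-aromatic C=C double bond between two sp2 carbons (an alkene).
(A) contains a vinyl group (-CH=CH2), which satisfies every atom and bond constraint.
(B) has an ethynyl group (-C#CH) but the C-C bond is a triple bond, not a double bond.
(C) has an ethynyl group (-C#CH) but the C-C bond is a triple bond, not a double bond.
So the answer is (A).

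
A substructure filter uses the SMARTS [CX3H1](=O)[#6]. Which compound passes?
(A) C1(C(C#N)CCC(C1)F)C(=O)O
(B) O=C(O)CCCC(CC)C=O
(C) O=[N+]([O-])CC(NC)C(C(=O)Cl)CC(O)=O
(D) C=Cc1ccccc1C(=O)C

[CX3H1](=O)[#6] describes an sp2 carbon with one H, double-bonded to O and single-bonded to carbon (an aldehyde).
(A) has a carboxylic acid group (-C(=O)OH) but the carbonyl carbon has H0 and is bonded to O, not H1.
(B) contains an aldehyde (-CHO), which satisfies every atom and bond constraint.
(C) has a carboxylic acid group (-C(=O)OH) but the carbonyl carbon has H0 and is bonded to O, not H1.
(D) has an acetyl/ketone group (-C(=O)CH3) but the carbonyl carbon has H0 (two carbon neighbours), not H1.
So the answer is (B).

B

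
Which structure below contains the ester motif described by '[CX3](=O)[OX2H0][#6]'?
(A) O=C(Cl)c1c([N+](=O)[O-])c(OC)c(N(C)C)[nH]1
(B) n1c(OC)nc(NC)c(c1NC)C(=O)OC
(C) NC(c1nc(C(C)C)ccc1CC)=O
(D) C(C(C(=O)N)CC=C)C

B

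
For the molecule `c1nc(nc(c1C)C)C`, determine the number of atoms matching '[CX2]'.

0

Check the 9 heavy atoms by environment: 2× n (aromatic, X2) → no; 4× c (aromatic, X3) → no; 3× C (X4) → no.
No environment satisfies the query, so 0 matching atoms.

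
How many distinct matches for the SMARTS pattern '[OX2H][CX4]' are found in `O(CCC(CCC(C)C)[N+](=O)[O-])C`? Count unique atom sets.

[OX2H][CX4] is the SMARTS for an aliphatic alcohol: a hydroxyl oxygen bound to an sp3 (X4) carbon.
The molecule has a methoxy ether (-OCH3), but the oxygen has H0 (ether), not H1; nothing else fits, so there are 0 matches.

0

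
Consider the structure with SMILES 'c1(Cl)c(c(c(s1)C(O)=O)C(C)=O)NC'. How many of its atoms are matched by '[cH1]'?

The query [cH1] means: aromatic carbon bearing exactly one hydrogen.
Check the 14 heavy atoms by environment: 1× s (aromatic, H0) → no; 4× c (aromatic, H0) → no; 2× C (H0) → no; 2× O (H0) → no; 1× O (H1) → no; 1× N (H1) → no; 2× C (H3) → no; 1× Cl (H0) → no.
No environment satisfies the query, so 0 matching atoms.

0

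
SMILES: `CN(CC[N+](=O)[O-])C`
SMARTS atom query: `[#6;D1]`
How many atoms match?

The query [#6;D1] means: carbon bonded to exactly one heavy atom.
Check the 8 heavy atoms by environment: 2× C (D2) → no; 1× N (charge +1, D3) → no; 1× O (charge -1, D1) → no; 1× O (D1) → no; 1× N (D3) → no; 2× C (D1) → match.
That gives 2 matching atoms.

2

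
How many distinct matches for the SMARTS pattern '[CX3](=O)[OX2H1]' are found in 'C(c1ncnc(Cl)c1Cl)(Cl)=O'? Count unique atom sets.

0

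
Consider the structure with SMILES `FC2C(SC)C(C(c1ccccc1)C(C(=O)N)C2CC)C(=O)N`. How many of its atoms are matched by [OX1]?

The query [OX1] means: aliphatic oxygen with one total connection — typically a carbonyl =O or an oxide.
Check the 23 heavy atoms by environment: 9× C (X4) → no; 2× C (X3) → no; 2× O (X1) → match; 2× N (X3) → no; 6× c (aromatic, X3) → no; 1× F (X1) → no; 1× S (X2) → no.
That gives 2 matching atoms.

2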